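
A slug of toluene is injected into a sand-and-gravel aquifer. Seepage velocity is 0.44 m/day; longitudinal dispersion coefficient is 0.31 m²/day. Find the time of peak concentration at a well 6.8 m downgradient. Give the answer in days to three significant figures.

13.9 days

For the 1D instantaneous-source solution, setting ∂C/∂t = 0 at fixed x gives v²t² + 2Dt − x² = 0, so t = (√(D² + v²x²) − D)/v².
√(D² + v²x²) = √(0.31² + 0.44² × 6.8²) = 3.008; v² = 0.1936.
t = (3.008 − 0.31)/0.1936 = 13.9 days (vs. the pure-advection estimate x/v = 15.5 d).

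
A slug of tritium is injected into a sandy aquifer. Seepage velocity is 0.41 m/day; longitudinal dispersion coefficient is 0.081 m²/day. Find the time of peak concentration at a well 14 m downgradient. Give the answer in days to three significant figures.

For the 1D instantaneous-source solution, setting ∂C/∂t = 0 at fixed x gives v²t² + 2Dt − x² = 0, so t = (√(D² + v²x²) − D)/v².
√(D² + v²x²) = √(0.081² + 0.41² × 14²) = 5.741; v² = 0.1681.
t = (5.741 − 0.081)/0.1681 = 33.7 days (vs. the pure-advection estimate x/v = 34.1 d).

33.7 days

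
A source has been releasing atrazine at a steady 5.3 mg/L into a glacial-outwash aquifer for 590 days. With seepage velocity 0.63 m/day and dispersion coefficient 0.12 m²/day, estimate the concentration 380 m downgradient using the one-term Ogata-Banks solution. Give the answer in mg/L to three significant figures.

1.29 mg/L

For a continuous step input, C/C₀ ≈ ½·erfc((x−vt)/(2√(Dt))).
vt = 0.63 × 590 = 371.7 m and 2√(Dt) = 2√(0.12 × 590) = 16.83 m.
Argument (x−vt)/(2√(Dt)) = (380 − 371.7)/16.83 = 0.4932; ½·erfc(0.4932) = 0.2427.
C = 5.3 × 0.2427 = 1.29 mg/L.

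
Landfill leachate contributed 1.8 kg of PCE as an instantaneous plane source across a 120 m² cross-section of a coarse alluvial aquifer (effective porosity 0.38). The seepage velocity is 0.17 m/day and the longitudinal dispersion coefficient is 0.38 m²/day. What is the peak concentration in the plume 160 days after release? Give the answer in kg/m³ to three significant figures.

0.00143 kg/m³

The peak of an instantaneous 1D plume sits at x = vt; there the Gaussian factor is 1 and C_max = M/(n_e·A·√(4πDt)), where n_e·A is the pore area the mass is dissolved in.
√(4πDt) = √(4π × 0.38 × 160) = 27.64 m, so C_max = 1.8/(0.38 × 120 × 27.64) = 0.00143 kg/m³.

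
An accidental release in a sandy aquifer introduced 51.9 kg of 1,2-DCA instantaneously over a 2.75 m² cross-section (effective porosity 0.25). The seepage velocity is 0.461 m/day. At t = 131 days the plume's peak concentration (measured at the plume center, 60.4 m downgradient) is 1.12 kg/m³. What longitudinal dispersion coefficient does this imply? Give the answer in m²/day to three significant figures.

At the plume center C_max = M/(n_e·A·√(4πDt)), so D = M²/(4πt·(n_e·A·C_max)²).
n_e·A·C_max = 0.25 × 2.75 × 1.12 = 0.7700 kg/m.
D = 51.9²/(4π × 131 × 0.7700²) = 2.76 m²/day.

2.76 m²/day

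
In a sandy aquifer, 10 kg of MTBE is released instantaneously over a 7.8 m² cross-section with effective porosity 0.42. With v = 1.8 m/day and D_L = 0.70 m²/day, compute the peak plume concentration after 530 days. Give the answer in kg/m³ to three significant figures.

0.0447 kg/m³

The peak of an instantaneous 1D plume sits at x = vt; there the Gaussian factor is 1 and C_max = M/(n_e·A·√(4πDt)), where n_e·A is the pore area the mass is dissolved in.
√(4πDt) = √(4π × 0.70 × 530) = 68.28 m, so C_max = 10/(0.42 × 7.8 × 68.28) = 0.0447 kg/m³.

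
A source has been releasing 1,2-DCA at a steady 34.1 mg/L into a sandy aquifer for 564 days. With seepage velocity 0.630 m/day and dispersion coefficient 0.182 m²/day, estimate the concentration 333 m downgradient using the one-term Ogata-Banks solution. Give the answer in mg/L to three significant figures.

32.1 mg/L

For a continuous step input, C/C₀ ≈ ½·erfc((x−vt)/(2√(Dt))).
vt = 0.630 × 564 = 355.32 m and 2√(Dt) = 2√(0.182 × 564) = 20.26 m.
Argument (x−vt)/(2√(Dt)) = (333 − 355.32)/20.26 = -1.102; ½·erfc(-1.102) = 0.9404.
C = 34.1 × 0.9404 = 32.1 mg/L.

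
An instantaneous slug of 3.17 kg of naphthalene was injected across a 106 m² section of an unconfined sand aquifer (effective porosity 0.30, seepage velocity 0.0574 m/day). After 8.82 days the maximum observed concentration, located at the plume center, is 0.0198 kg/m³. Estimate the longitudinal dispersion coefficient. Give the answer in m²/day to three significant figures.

0.229 m²/day

At the plume center C_max = M/(n_e·A·√(4πDt)), so D = M²/(4πt·(n_e·A·C_max)²).
n_e·A·C_max = 0.30 × 106 × 0.0198 = 0.6296 kg/m.
D = 3.17²/(4π × 8.82 × 0.6296²) = 0.229 m²/day.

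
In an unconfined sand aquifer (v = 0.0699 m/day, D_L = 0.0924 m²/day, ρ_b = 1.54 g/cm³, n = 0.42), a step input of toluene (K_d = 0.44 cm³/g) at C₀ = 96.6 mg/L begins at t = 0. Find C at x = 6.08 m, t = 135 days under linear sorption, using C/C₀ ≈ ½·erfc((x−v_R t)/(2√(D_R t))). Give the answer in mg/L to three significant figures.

Retardation factor R = 1 + ρ_b·K_d/n = 1 + 1.54 × 0.44/0.42 = 2.613.
Sorption retards both mechanisms: v_R = v/R = 0.02675 m/day, D_R = D/R = 0.03536 m²/day.
v_R·t = 0.02675 × 135 = 3.61125 m; 2√(D_R t) = 4.370 m; argument = (6.08 − 3.61125)/4.370 = 0.5649.
C = C₀ × ½·erfc(0.5649) = 96.6 × 0.2122 = 20.5 mg/L.

20.5 mg/L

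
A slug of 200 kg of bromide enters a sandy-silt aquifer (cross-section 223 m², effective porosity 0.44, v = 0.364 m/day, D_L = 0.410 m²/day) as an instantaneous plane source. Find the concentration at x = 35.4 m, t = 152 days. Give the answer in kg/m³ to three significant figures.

For an instantaneous plane source, C(x,t) = M/(n_e·A·√(4πDt)) · exp(−(x−vt)²/(4Dt)), with n_e·A the pore (flow) area.
Plume center vt = 0.364 × 152 = 55.328 m, so the well at 35.4 m is 19.928 m upgradient of the peak.
√(4πDt) = 27.98 m, giving peak height M/(n_e·A·√(4πDt)) = 200/(0.44 × 223 × 27.98) = 0.07285 kg/m³.
(x−vt)²/(4Dt) = (-19.928)²/(4 × 0.410 × 152) = 1.593; exp(−1.593) = 0.2033.
C = 0.07285 × 0.2033 = 0.0148 kg/m³.

0.0148 kg/m³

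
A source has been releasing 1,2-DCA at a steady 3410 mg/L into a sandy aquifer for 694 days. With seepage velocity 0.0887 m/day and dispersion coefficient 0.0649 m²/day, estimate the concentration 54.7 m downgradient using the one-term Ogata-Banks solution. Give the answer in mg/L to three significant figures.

For a continuous step input, C/C₀ ≈ ½·erfc((x−vt)/(2√(Dt))).
vt = 0.0887 × 694 = 61.5578 m and 2√(Dt) = 2√(0.0649 × 694) = 13.42 m.
Argument (x−vt)/(2√(Dt)) = (54.7 − 61.5578)/13.42 = -0.5110; ½·erfc(-0.5110) = 0.7651.
C = 3410 × 0.7651 = 2610 mg/L.

2610 mg/L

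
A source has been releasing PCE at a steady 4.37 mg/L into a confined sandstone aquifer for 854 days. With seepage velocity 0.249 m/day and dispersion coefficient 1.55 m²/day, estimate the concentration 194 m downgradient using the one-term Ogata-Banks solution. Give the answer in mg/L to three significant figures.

2.80 mg/L

For a continuous step input, C/C₀ ≈ ½·erfc((x−vt)/(2√(Dt))).
vt = 0.249 × 854 = 212.646 m and 2√(Dt) = 2√(1.55 × 854) = 72.77 m.
Argument (x−vt)/(2√(Dt)) = (194 − 212.646)/72.77 = -0.2562; ½·erfc(-0.2562) = 0.6414.
C = 4.37 × 0.6414 = 2.80 mg/L.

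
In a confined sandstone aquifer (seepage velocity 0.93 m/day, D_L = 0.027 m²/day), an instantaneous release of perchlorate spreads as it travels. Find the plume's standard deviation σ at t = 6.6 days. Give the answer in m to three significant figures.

Dispersive spreading gives a Gaussian with σ² = 2Dt; advection only shifts the center.
σ = √(2 × 0.027 × 6.6) = 0.597 m.

0.597 m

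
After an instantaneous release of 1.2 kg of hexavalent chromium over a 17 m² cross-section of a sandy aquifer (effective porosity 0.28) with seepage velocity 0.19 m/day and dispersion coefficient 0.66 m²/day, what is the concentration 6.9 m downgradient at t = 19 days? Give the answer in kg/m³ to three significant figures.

For an instantaneous plane source, C(x,t) = M/(n_e·A·√(4πDt)) · exp(−(x−vt)²/(4Dt)), with n_e·A the pore (flow) area.
Plume center vt = 0.19 × 19 = 3.61 m, so the well at 6.9 m is 3.29 m downgradient of the peak.
√(4πDt) = 12.55 m, giving peak height M/(n_e·A·√(4πDt)) = 1.2/(0.28 × 17 × 12.55) = 0.02009 kg/m³.
(x−vt)²/(4Dt) = (3.29)²/(4 × 0.66 × 19) = 0.2158; exp(−0.2158) = 0.8059.
C = 0.02009 × 0.8059 = 0.0162 kg/m³.

0.0162 kg/m³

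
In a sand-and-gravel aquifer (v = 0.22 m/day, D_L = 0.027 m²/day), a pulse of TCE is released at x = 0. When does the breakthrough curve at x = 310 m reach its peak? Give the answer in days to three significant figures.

For the 1D instantaneous-source solution, setting ∂C/∂t = 0 at fixed x gives v²t² + 2Dt − x² = 0, so t = (√(D² + v²x²) − D)/v².
√(D² + v²x²) = √(0.027² + 0.22² × 310²) = 68.20; v² = 0.0484.
t = (68.20 − 0.027)/0.0484 = 1410 days (vs. the pure-advection estimate x/v = 1410 d).

1410 days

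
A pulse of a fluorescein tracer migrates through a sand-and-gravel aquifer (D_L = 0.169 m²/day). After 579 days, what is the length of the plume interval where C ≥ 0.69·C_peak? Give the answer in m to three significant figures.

The plume is Gaussian with σ = √(2Dt) = √(2 × 0.169 × 579) = 13.99 m.
C/C_peak = exp(−Δx²/(2σ²)) = 0.69 ⇒ Δx = σ·√(−2 ln 0.69) = 13.99 × 0.8615 = 12.05 m.
Width = 2Δx = 24.1 m.

24.1 m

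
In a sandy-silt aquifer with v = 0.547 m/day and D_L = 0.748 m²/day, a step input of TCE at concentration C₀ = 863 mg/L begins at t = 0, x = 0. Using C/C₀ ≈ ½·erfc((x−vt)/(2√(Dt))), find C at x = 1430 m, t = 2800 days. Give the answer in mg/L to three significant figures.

For a continuous step input, C/C₀ ≈ ½·erfc((x−vt)/(2√(Dt))).
vt = 0.547 × 2800 = 1531.6 m and 2√(Dt) = 2√(0.748 × 2800) = 91.53 m.
Argument (x−vt)/(2√(Dt)) = (1430 − 1531.6)/91.53 = -1.110; ½·erfc(-1.110) = 0.9418.
C = 863 × 0.9418 = 813 mg/L.

813 mg/L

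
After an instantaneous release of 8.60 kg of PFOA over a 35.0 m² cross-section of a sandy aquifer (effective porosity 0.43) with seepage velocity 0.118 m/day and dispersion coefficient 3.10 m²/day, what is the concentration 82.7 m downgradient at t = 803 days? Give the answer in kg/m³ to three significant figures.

For an instantaneous plane source, C(x,t) = M/(n_e·A·√(4πDt)) · exp(−(x−vt)²/(4Dt)), with n_e·A the pore (flow) area.
Plume center vt = 0.118 × 803 = 94.754 m, so the well at 82.7 m is 12.054 m upgradient of the peak.
√(4πDt) = 176.9 m, giving peak height M/(n_e·A·√(4πDt)) = 8.60/(0.43 × 35.0 × 176.9) = 0.003230 kg/m³.
(x−vt)²/(4Dt) = (-12.054)²/(4 × 3.10 × 803) = 0.01459; exp(−0.01459) = 0.9855.
C = 0.003230 × 0.9855 = 0.00318 kg/m³.

0.00318 kg/m³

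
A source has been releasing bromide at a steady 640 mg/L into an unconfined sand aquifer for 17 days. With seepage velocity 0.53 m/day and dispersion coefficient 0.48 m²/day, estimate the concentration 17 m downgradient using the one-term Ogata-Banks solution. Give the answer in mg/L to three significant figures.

15.3 mg/L

For a continuous step input, C/C₀ ≈ ½·erfc((x−vt)/(2√(Dt))).
vt = 0.53 × 17 = 9.01 m and 2√(Dt) = 2√(0.48 × 17) = 5.713 m.
Argument (x−vt)/(2√(Dt)) = (17 − 9.01)/5.713 = 1.399; ½·erfc(1.399) = 0.02394.
C = 640 × 0.02394 = 15.3 mg/L.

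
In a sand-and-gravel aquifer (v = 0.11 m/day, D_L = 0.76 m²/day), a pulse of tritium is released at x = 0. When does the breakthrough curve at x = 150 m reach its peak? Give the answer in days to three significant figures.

For the 1D instantaneous-source solution, setting ∂C/∂t = 0 at fixed x gives v²t² + 2Dt − x² = 0, so t = (√(D² + v²x²) − D)/v².
√(D² + v²x²) = √(0.76² + 0.11² × 150²) = 16.52; v² = 0.0121.
t = (16.52 − 0.76)/0.0121 = 1300 days (vs. the pure-advection estimate x/v = 1360 d).

1300 days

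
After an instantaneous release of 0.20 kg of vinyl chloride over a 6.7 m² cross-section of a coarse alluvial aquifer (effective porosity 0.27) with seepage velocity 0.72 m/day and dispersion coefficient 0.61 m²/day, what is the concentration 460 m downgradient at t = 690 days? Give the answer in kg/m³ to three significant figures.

For an instantaneous plane source, C(x,t) = M/(n_e·A·√(4πDt)) · exp(−(x−vt)²/(4Dt)), with n_e·A the pore (flow) area.
Plume center vt = 0.72 × 690 = 496.8 m, so the well at 460 m is 36.8 m upgradient of the peak.
√(4πDt) = 72.73 m, giving peak height M/(n_e·A·√(4πDt)) = 0.20/(0.27 × 6.7 × 72.73) = 0.001520 kg/m³.
(x−vt)²/(4Dt) = (-36.8)²/(4 × 0.61 × 690) = 0.8044; exp(−0.8044) = 0.4474.
C = 0.001520 × 0.4474 = 0.000680 kg/m³.

0.000680 kg/m³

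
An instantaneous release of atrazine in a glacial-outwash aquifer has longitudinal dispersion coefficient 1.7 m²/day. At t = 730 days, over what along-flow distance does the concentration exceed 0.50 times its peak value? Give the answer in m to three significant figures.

The plume is Gaussian with σ = √(2Dt) = √(2 × 1.7 × 730) = 49.82 m.
C/C_peak = exp(−Δx²/(2σ²)) = 0.50 ⇒ Δx = σ·√(−2 ln 0.50) = 49.82 × 1.177 = 58.64 m.
Width = 2Δx = 117 m.

117 m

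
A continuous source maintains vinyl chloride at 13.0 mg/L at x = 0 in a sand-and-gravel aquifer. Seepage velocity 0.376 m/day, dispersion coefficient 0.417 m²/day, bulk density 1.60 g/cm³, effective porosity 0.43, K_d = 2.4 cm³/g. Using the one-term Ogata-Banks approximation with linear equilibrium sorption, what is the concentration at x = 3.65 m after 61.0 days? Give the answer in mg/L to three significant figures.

3.60 mg/L

Retardation factor R = 1 + ρ_b·K_d/n = 1 + 1.60 × 2.4/0.43 = 9.930.
Sorption retards both mechanisms: v_R = v/R = 0.03787 m/day, D_R = D/R = 0.04199 m²/day.
v_R·t = 0.03787 × 61.0 = 2.31007 m; 2√(D_R t) = 3.201 m; argument = (3.65 − 2.31007)/3.201 = 0.4186.
C = C₀ × ½·erfc(0.4186) = 13.0 × 0.2769 = 3.60 mg/L.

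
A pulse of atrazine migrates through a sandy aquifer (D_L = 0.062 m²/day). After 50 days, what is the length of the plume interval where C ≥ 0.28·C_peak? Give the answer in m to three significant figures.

7.95 m

The plume is Gaussian with σ = √(2Dt) = √(2 × 0.062 × 50) = 2.490 m.
C/C_peak = exp(−Δx²/(2σ²)) = 0.28 ⇒ Δx = σ·√(−2 ln 0.28) = 2.490 × 1.596 = 3.974 m.
Width = 2Δx = 7.95 m.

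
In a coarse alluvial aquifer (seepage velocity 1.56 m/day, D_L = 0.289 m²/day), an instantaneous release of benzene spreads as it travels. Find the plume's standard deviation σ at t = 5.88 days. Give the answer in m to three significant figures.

1.84 m

Dispersive spreading gives a Gaussian with σ² = 2Dt; advection only shifts the center.
σ = √(2 × 0.289 × 5.88) = 1.84 m.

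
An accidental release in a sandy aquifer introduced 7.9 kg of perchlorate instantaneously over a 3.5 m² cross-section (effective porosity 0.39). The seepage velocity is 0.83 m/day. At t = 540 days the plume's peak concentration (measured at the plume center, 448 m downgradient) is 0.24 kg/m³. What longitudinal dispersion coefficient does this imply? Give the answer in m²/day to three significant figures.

At the plume center C_max = M/(n_e·A·√(4πDt)), so D = M²/(4πt·(n_e·A·C_max)²).
n_e·A·C_max = 0.39 × 3.5 × 0.24 = 0.3276 kg/m.
D = 7.9²/(4π × 540 × 0.3276²) = 0.0857 m²/day.

0.0857 m²/day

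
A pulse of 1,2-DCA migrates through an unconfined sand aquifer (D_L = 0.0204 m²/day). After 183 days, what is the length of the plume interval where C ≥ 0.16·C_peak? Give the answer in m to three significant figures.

10.5 m

The plume is Gaussian with σ = √(2Dt) = √(2 × 0.0204 × 183) = 2.732 m.
C/C_peak = exp(−Δx²/(2σ²)) = 0.16 ⇒ Δx = σ·√(−2 ln 0.16) = 2.732 × 1.914 = 5.229 m.
Width = 2Δx = 10.5 m.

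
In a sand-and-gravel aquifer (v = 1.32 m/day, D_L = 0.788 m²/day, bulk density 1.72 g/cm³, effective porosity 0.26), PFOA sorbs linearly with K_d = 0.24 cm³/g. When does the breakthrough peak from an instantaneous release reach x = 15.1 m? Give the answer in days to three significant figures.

Retardation factor R = 1 + ρ_b·K_d/n = 1 + 1.72 × 0.24/0.26 = 2.588.
Sorption retards both mechanisms: v_R = v/R = 0.5100 m/day, D_R = D/R = 0.3045 m²/day.
Peak time from v_R²t² + 2D_R t − x² = 0: t = (√(D_R² + v_R²x²) − D_R)/v_R².
√(D_R² + v_R²x²) = √(0.3045² + 0.5100² × 15.1²) = 7.707; v_R² = 0.2601.
t = (7.707 − 0.3045)/0.2601 = 28.5 days.

28.5 days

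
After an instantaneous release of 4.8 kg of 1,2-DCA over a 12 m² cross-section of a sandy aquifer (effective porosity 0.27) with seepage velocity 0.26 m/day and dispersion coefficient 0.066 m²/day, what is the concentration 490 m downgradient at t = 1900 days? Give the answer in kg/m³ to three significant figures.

For an instantaneous plane source, C(x,t) = M/(n_e·A·√(4πDt)) · exp(−(x−vt)²/(4Dt)), with n_e·A the pore (flow) area.
Plume center vt = 0.26 × 1900 = 494 m, so the well at 490 m is 4 m upgradient of the peak.
√(4πDt) = 39.70 m, giving peak height M/(n_e·A·√(4πDt)) = 4.8/(0.27 × 12 × 39.70) = 0.03732 kg/m³.
(x−vt)²/(4Dt) = (-4)²/(4 × 0.066 × 1900) = 0.03190; exp(−0.03190) = 0.9686.
C = 0.03732 × 0.9686 = 0.0361 kg/m³.

0.0361 kg/m³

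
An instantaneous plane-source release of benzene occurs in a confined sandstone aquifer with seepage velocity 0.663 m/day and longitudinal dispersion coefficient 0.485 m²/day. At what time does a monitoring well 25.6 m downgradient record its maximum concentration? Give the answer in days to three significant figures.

For the 1D instantaneous-source solution, setting ∂C/∂t = 0 at fixed x gives v²t² + 2Dt − x² = 0, so t = (√(D² + v²x²) − D)/v².
√(D² + v²x²) = √(0.485² + 0.663² × 25.6²) = 16.98; v² = 0.439569.
t = (16.98 − 0.485)/0.439569 = 37.5 days (vs. the pure-advection estimate x/v = 38.6 d).

37.5 days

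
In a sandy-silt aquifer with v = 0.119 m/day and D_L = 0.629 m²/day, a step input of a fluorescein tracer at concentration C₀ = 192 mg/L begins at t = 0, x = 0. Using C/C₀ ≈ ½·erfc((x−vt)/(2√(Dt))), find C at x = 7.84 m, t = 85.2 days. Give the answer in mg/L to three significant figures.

113 mg/L

For a continuous step input, C/C₀ ≈ ½·erfc((x−vt)/(2√(Dt))).
vt = 0.119 × 85.2 = 10.1388 m and 2√(Dt) = 2√(0.629 × 85.2) = 14.64 m.
Argument (x−vt)/(2√(Dt)) = (7.84 − 10.1388)/14.64 = -0.1570; ½·erfc(-0.1570) = 0.5879.
C = 192 × 0.5879 = 113 mg/L.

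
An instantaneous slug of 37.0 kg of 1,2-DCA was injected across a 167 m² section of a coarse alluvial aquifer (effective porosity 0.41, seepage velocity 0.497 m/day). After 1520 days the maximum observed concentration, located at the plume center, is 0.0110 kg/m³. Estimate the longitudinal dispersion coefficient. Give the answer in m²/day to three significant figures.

0.126 m²/day

At the plume center C_max = M/(n_e·A·√(4πDt)), so D = M²/(4πt·(n_e·A·C_max)²).
n_e·A·C_max = 0.41 × 167 × 0.0110 = 0.7532 kg/m.
D = 37.0²/(4π × 1520 × 0.7532²) = 0.126 m²/day.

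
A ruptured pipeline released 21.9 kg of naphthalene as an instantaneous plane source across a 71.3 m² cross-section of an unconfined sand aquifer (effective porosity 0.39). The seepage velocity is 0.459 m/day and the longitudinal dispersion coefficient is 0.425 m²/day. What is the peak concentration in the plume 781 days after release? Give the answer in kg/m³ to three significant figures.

The peak of an instantaneous 1D plume sits at x = vt; there the Gaussian factor is 1 and C_max = M/(n_e·A·√(4πDt)), where n_e·A is the pore area the mass is dissolved in.
√(4πDt) = √(4π × 0.425 × 781) = 64.58 m, so C_max = 21.9/(0.39 × 71.3 × 64.58) = 0.0122 kg/m³.

0.0122 kg/m³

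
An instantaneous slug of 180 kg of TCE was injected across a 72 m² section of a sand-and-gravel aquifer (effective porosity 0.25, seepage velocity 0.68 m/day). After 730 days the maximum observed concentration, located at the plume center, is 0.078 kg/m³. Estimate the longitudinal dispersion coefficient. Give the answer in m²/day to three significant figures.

At the plume center C_max = M/(n_e·A·√(4πDt)), so D = M²/(4πt·(n_e·A·C_max)²).
n_e·A·C_max = 0.25 × 72 × 0.078 = 1.404 kg/m.
D = 180²/(4π × 730 × 1.404²) = 1.79 m²/day.

1.79 m²/day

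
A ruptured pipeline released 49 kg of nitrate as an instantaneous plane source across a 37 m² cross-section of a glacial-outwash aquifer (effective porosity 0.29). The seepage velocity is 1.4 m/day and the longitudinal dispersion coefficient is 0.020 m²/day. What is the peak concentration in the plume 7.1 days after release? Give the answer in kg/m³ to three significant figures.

3.42 kg/m³

The peak of an instantaneous 1D plume sits at x = vt; there the Gaussian factor is 1 and C_max = M/(n_e·A·√(4πDt)), where n_e·A is the pore area the mass is dissolved in.
√(4πDt) = √(4π × 0.020 × 7.1) = 1.336 m, so C_max = 49/(0.29 × 37 × 1.336) = 3.42 kg/m³.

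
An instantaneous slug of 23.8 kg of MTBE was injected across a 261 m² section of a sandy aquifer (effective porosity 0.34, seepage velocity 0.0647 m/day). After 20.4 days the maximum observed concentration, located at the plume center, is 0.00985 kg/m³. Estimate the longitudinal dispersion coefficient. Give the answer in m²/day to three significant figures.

2.89 m²/day

At the plume center C_max = M/(n_e·A·√(4πDt)), so D = M²/(4πt·(n_e·A·C_max)²).
n_e·A·C_max = 0.34 × 261 × 0.00985 = 0.8741 kg/m.
D = 23.8²/(4π × 20.4 × 0.8741²) = 2.89 m²/day.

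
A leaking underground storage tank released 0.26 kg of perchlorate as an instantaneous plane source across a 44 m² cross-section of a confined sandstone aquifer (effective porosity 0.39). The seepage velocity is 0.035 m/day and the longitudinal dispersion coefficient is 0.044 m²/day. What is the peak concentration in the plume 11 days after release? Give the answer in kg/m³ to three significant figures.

The peak of an instantaneous 1D plume sits at x = vt; there the Gaussian factor is 1 and C_max = M/(n_e·A·√(4πDt)), where n_e·A is the pore area the mass is dissolved in.
√(4πDt) = √(4π × 0.044 × 11) = 2.466 m, so C_max = 0.26/(0.39 × 44 × 2.466) = 0.00614 kg/m³.

0.00614 kg/m³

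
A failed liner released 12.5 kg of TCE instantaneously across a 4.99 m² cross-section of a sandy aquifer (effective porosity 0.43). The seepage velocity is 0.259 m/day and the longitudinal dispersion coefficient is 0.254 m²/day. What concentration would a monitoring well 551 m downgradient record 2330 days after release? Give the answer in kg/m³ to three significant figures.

For an instantaneous plane source, C(x,t) = M/(n_e·A·√(4πDt)) · exp(−(x−vt)²/(4Dt)), with n_e·A the pore (flow) area.
Plume center vt = 0.259 × 2330 = 603.47 m, so the well at 551 m is 52.47 m upgradient of the peak.
√(4πDt) = 86.24 m, giving peak height M/(n_e·A·√(4πDt)) = 12.5/(0.43 × 4.99 × 86.24) = 0.06755 kg/m³.
(x−vt)²/(4Dt) = (-52.47)²/(4 × 0.254 × 2330) = 1.163; exp(−1.163) = 0.3125.
C = 0.06755 × 0.3125 = 0.0211 kg/m³.

0.0211 kg/m³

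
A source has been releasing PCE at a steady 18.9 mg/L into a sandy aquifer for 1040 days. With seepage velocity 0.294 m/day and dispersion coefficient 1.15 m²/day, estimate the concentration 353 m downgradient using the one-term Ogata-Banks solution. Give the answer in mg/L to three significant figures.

3.16 mg/L

For a continuous step input, C/C₀ ≈ ½·erfc((x−vt)/(2√(Dt))).
vt = 0.294 × 1040 = 305.76 m and 2√(Dt) = 2√(1.15 × 1040) = 69.17 m.
Argument (x−vt)/(2√(Dt)) = (353 − 305.76)/69.17 = 0.6830; ½·erfc(0.6830) = 0.1670.
C = 18.9 × 0.1670 = 3.16 mg/L.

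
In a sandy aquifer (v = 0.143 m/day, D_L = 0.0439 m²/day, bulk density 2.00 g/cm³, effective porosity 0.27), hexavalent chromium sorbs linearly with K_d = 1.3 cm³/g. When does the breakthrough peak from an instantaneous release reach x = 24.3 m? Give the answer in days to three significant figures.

1780 days

Retardation factor R = 1 + ρ_b·K_d/n = 1 + 2.00 × 1.3/0.27 = 10.63.
Sorption retards both mechanisms: v_R = v/R = 0.01345 m/day, D_R = D/R = 0.004130 m²/day.
Peak time from v_R²t² + 2D_R t − x² = 0: t = (√(D_R² + v_R²x²) − D_R)/v_R².
√(D_R² + v_R²x²) = √(0.004130² + 0.01345² × 24.3²) = 0.3269; v_R² = 0.0001809.
t = (0.3269 − 0.004130)/0.0001809 = 1780 days.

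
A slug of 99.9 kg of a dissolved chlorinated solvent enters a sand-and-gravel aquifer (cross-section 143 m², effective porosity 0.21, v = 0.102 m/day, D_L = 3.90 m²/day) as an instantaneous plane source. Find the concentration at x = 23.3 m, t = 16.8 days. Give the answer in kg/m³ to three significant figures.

0.0196 kg/m³

For an instantaneous plane source, C(x,t) = M/(n_e·A·√(4πDt)) · exp(−(x−vt)²/(4Dt)), with n_e·A the pore (flow) area.
Plume center vt = 0.102 × 16.8 = 1.7136 m, so the well at 23.3 m is 21.5864 m downgradient of the peak.
√(4πDt) = 28.69 m, giving peak height M/(n_e·A·√(4πDt)) = 99.9/(0.21 × 143 × 28.69) = 0.1160 kg/m³.
(x−vt)²/(4Dt) = (21.5864)²/(4 × 3.90 × 16.8) = 1.778; exp(−1.778) = 0.1690.
C = 0.1160 × 0.1690 = 0.0196 kg/m³.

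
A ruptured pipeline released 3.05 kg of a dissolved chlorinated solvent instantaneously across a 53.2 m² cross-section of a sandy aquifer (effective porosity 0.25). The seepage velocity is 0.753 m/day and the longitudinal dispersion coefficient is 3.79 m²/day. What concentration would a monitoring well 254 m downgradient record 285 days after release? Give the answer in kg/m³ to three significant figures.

For an instantaneous plane source, C(x,t) = M/(n_e·A·√(4πDt)) · exp(−(x−vt)²/(4Dt)), with n_e·A the pore (flow) area.
Plume center vt = 0.753 × 285 = 214.605 m, so the well at 254 m is 39.395 m downgradient of the peak.
√(4πDt) = 116.5 m, giving peak height M/(n_e·A·√(4πDt)) = 3.05/(0.25 × 53.2 × 116.5) = 0.001968 kg/m³.
(x−vt)²/(4Dt) = (39.395)²/(4 × 3.79 × 285) = 0.3592; exp(−0.3592) = 0.6982.
C = 0.001968 × 0.6982 = 0.00137 kg/m³.

0.00137 kg/m³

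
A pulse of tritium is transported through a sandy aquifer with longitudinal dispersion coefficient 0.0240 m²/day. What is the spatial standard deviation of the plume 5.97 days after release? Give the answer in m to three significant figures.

0.535 m

Dispersive spreading gives a Gaussian with σ² = 2Dt; advection only shifts the center.
σ = √(2 × 0.0240 × 5.97) = 0.535 m.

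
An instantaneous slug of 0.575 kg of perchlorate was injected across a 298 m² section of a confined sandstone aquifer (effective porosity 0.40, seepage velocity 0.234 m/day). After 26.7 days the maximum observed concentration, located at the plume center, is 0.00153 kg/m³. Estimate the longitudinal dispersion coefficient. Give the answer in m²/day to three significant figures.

0.0296 m²/day

At the plume center C_max = M/(n_e·A·√(4πDt)), so D = M²/(4πt·(n_e·A·C_max)²).
n_e·A·C_max = 0.40 × 298 × 0.00153 = 0.1824 kg/m.
D = 0.575²/(4π × 26.7 × 0.1824²) = 0.0296 m²/day.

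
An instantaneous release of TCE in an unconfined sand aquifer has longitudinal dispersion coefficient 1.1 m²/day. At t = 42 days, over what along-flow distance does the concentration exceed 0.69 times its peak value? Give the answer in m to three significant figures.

The plume is Gaussian with σ = √(2Dt) = √(2 × 1.1 × 42) = 9.612 m.
C/C_peak = exp(−Δx²/(2σ²)) = 0.69 ⇒ Δx = σ·√(−2 ln 0.69) = 9.612 × 0.8615 = 8.281 m.
Width = 2Δx = 16.6 m.

16.6 m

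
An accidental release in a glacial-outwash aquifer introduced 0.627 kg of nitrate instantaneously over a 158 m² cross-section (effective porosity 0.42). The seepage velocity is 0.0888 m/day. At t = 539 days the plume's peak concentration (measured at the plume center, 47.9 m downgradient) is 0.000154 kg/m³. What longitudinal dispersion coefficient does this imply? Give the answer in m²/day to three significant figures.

0.556 m²/day

At the plume center C_max = M/(n_e·A·√(4πDt)), so D = M²/(4πt·(n_e·A·C_max)²).
n_e·A·C_max = 0.42 × 158 × 0.000154 = 0.01022 kg/m.
D = 0.627²/(4π × 539 × 0.01022²) = 0.556 m²/day.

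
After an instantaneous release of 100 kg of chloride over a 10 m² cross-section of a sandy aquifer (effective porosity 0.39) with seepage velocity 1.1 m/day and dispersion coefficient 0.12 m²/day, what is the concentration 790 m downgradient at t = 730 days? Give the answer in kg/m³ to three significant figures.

0.477 kg/m³

For an instantaneous plane source, C(x,t) = M/(n_e·A·√(4πDt)) · exp(−(x−vt)²/(4Dt)), with n_e·A the pore (flow) area.
Plume center vt = 1.1 × 730 = 803 m, so the well at 790 m is 13 m upgradient of the peak.
√(4πDt) = 33.18 m, giving peak height M/(n_e·A·√(4πDt)) = 100/(0.39 × 10 × 33.18) = 0.7728 kg/m³.
(x−vt)²/(4Dt) = (-13)²/(4 × 0.12 × 730) = 0.4823; exp(−0.4823) = 0.6174.
C = 0.7728 × 0.6174 = 0.477 kg/m³.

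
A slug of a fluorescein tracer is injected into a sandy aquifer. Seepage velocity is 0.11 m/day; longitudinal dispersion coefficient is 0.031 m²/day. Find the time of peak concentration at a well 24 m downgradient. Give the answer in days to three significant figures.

For the 1D instantaneous-source solution, setting ∂C/∂t = 0 at fixed x gives v²t² + 2Dt − x² = 0, so t = (√(D² + v²x²) − D)/v².
√(D² + v²x²) = √(0.031² + 0.11² × 24²) = 2.640; v² = 0.0121.
t = (2.640 − 0.031)/0.0121 = 216 days (vs. the pure-advection estimate x/v = 218 d).

216 days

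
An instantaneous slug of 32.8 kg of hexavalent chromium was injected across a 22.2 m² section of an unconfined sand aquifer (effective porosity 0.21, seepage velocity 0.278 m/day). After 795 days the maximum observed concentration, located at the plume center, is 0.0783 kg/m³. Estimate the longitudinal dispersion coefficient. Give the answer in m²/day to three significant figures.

0.808 m²/day

At the plume center C_max = M/(n_e·A·√(4πDt)), so D = M²/(4πt·(n_e·A·C_max)²).
n_e·A·C_max = 0.21 × 22.2 × 0.0783 = 0.3650 kg/m.
D = 32.8²/(4π × 795 × 0.3650²) = 0.808 m²/day.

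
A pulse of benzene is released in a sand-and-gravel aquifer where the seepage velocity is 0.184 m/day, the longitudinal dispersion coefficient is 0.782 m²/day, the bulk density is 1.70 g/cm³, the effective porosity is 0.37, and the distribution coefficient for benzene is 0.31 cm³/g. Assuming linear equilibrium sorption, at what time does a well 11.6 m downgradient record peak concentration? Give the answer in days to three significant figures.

Retardation factor R = 1 + ρ_b·K_d/n = 1 + 1.70 × 0.31/0.37 = 2.424.
Sorption retards both mechanisms: v_R = v/R = 0.07591 m/day, D_R = D/R = 0.3226 m²/day.
Peak time from v_R²t² + 2D_R t − x² = 0: t = (√(D_R² + v_R²x²) − D_R)/v_R².
√(D_R² + v_R²x²) = √(0.3226² + 0.07591² × 11.6²) = 0.9378; v_R² = 0.005762.
t = (0.9378 − 0.3226)/0.005762 = 107 days.

107 days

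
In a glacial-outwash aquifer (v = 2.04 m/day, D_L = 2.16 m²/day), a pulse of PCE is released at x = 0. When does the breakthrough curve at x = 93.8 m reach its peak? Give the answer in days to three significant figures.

45.5 days

For the 1D instantaneous-source solution, setting ∂C/∂t = 0 at fixed x gives v²t² + 2Dt − x² = 0, so t = (√(D² + v²x²) − D)/v².
√(D² + v²x²) = √(2.16² + 2.04² × 93.8²) = 191.4; v² = 4.1616.
t = (191.4 − 2.16)/4.1616 = 45.5 days (vs. the pure-advection estimate x/v = 46.0 d).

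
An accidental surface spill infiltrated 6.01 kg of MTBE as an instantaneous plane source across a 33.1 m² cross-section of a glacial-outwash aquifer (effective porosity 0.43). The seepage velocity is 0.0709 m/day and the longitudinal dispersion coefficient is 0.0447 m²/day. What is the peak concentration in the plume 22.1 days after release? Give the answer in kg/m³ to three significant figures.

0.120 kg/m³

The peak of an instantaneous 1D plume sits at x = vt; there the Gaussian factor is 1 and C_max = M/(n_e·A·√(4πDt)), where n_e·A is the pore area the mass is dissolved in.
√(4πDt) = √(4π × 0.0447 × 22.1) = 3.523 m, so C_max = 6.01/(0.43 × 33.1 × 3.523) = 0.120 kg/m³.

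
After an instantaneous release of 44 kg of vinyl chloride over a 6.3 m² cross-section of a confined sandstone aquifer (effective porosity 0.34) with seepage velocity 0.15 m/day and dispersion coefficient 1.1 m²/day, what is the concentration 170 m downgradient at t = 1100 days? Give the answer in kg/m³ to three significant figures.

0.166 kg/m³

For an instantaneous plane source, C(x,t) = M/(n_e·A·√(4πDt)) · exp(−(x−vt)²/(4Dt)), with n_e·A the pore (flow) area.
Plume center vt = 0.15 × 1100 = 165 m, so the well at 170 m is 5 m downgradient of the peak.
√(4πDt) = 123.3 m, giving peak height M/(n_e·A·√(4πDt)) = 44/(0.34 × 6.3 × 123.3) = 0.1666 kg/m³.
(x−vt)²/(4Dt) = (5)²/(4 × 1.1 × 1100) = 0.005165; exp(−0.005165) = 0.9948.
C = 0.1666 × 0.9948 = 0.166 kg/m³.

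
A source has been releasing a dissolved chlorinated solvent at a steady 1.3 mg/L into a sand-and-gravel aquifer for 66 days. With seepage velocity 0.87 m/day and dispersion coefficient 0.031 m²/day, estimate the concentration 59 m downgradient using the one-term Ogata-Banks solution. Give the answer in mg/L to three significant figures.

0.283 mg/L

For a continuous step input, C/C₀ ≈ ½·erfc((x−vt)/(2√(Dt))).
vt = 0.87 × 66 = 57.42 m and 2√(Dt) = 2√(0.031 × 66) = 2.861 m.
Argument (x−vt)/(2√(Dt)) = (59 − 57.42)/2.861 = 0.5523; ½·erfc(0.5523) = 0.2174.
C = 1.3 × 0.2174 = 0.283 mg/L.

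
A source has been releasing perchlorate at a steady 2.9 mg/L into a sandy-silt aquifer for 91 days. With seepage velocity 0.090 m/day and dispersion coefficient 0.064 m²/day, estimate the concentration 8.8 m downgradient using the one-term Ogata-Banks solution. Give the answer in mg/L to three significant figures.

For a continuous step input, C/C₀ ≈ ½·erfc((x−vt)/(2√(Dt))).
vt = 0.090 × 91 = 8.19 m and 2√(Dt) = 2√(0.064 × 91) = 4.827 m.
Argument (x−vt)/(2√(Dt)) = (8.8 − 8.19)/4.827 = 0.1264; ½·erfc(0.1264) = 0.4291.
C = 2.9 × 0.4291 = 1.24 mg/L.

1.24 mg/L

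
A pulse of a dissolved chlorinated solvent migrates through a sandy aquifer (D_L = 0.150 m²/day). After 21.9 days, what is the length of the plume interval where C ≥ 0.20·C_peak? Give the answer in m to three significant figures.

9.20 m

The plume is Gaussian with σ = √(2Dt) = √(2 × 0.150 × 21.9) = 2.563 m.
C/C_peak = exp(−Δx²/(2σ²)) = 0.20 ⇒ Δx = σ·√(−2 ln 0.20) = 2.563 × 1.794 = 4.598 m.
Width = 2Δx = 9.20 m.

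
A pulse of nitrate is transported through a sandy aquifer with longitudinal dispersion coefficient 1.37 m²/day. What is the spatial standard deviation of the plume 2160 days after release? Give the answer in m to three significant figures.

76.9 m

Dispersive spreading gives a Gaussian with σ² = 2Dt; advection only shifts the center.
σ = √(2 × 1.37 × 2160) = 76.9 m.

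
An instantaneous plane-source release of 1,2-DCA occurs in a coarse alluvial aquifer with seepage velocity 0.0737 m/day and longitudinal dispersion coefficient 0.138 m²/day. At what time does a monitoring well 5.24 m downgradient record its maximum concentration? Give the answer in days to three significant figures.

50.1 days

For the 1D instantaneous-source solution, setting ∂C/∂t = 0 at fixed x gives v²t² + 2Dt − x² = 0, so t = (√(D² + v²x²) − D)/v².
√(D² + v²x²) = √(0.138² + 0.0737² × 5.24²) = 0.4101; v² = 0.00543169.
t = (0.4101 − 0.138)/0.00543169 = 50.1 days (vs. the pure-advection estimate x/v = 71.1 d).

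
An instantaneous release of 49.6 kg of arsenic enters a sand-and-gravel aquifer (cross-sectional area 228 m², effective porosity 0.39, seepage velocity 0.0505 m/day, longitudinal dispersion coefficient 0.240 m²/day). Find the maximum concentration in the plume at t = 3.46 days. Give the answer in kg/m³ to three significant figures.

The peak of an instantaneous 1D plume sits at x = vt; there the Gaussian factor is 1 and C_max = M/(n_e·A·√(4πDt)), where n_e·A is the pore area the mass is dissolved in.
√(4πDt) = √(4π × 0.240 × 3.46) = 3.230 m, so C_max = 49.6/(0.39 × 228 × 3.230) = 0.173 kg/m³.

0.173 kg/m³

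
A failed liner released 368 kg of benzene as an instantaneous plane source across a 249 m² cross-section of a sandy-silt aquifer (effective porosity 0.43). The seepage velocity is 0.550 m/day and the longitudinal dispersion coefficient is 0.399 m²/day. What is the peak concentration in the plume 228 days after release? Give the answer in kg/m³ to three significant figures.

The peak of an instantaneous 1D plume sits at x = vt; there the Gaussian factor is 1 and C_max = M/(n_e·A·√(4πDt)), where n_e·A is the pore area the mass is dissolved in.
√(4πDt) = √(4π × 0.399 × 228) = 33.81 m, so C_max = 368/(0.43 × 249 × 33.81) = 0.102 kg/m³.

0.102 kg/m³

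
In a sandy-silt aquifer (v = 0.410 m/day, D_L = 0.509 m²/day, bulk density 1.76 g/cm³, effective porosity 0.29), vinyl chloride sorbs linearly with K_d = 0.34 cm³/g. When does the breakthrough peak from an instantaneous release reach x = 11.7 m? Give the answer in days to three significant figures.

78.6 days

Retardation factor R = 1 + ρ_b·K_d/n = 1 + 1.76 × 0.34/0.29 = 3.063.
Sorption retards both mechanisms: v_R = v/R = 0.1339 m/day, D_R = D/R = 0.1662 m²/day.
Peak time from v_R²t² + 2D_R t − x² = 0: t = (√(D_R² + v_R²x²) − D_R)/v_R².
√(D_R² + v_R²x²) = √(0.1662² + 0.1339² × 11.7²) = 1.575; v_R² = 0.01793.
t = (1.575 − 0.1662)/0.01793 = 78.6 days.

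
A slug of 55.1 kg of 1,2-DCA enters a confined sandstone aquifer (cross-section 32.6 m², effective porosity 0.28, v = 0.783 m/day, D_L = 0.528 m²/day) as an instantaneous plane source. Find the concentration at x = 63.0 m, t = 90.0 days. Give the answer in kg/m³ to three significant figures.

For an instantaneous plane source, C(x,t) = M/(n_e·A·√(4πDt)) · exp(−(x−vt)²/(4Dt)), with n_e·A the pore (flow) area.
Plume center vt = 0.783 × 90.0 = 70.47 m, so the well at 63.0 m is 7.47 m upgradient of the peak.
√(4πDt) = 24.44 m, giving peak height M/(n_e·A·√(4πDt)) = 55.1/(0.28 × 32.6 × 24.44) = 0.2470 kg/m³.
(x−vt)²/(4Dt) = (-7.47)²/(4 × 0.528 × 90.0) = 0.2936; exp(−0.2936) = 0.7456.
C = 0.2470 × 0.7456 = 0.184 kg/m³.

0.184 kg/m³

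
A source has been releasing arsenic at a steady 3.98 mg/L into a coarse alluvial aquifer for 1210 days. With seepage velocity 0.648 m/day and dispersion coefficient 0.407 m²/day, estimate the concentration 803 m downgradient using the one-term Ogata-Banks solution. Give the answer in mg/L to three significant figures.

1.09 mg/L

For a continuous step input, C/C₀ ≈ ½·erfc((x−vt)/(2√(Dt))).
vt = 0.648 × 1210 = 784.08 m and 2√(Dt) = 2√(0.407 × 1210) = 44.38 m.
Argument (x−vt)/(2√(Dt)) = (803 − 784.08)/44.38 = 0.4263; ½·erfc(0.4263) = 0.2733.
C = 3.98 × 0.2733 = 1.09 mg/L.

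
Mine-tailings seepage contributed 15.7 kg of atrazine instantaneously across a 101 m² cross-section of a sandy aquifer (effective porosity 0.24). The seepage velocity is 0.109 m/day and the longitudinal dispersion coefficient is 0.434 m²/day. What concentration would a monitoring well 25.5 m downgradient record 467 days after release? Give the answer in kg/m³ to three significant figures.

0.00579 kg/m³

For an instantaneous plane source, C(x,t) = M/(n_e·A·√(4πDt)) · exp(−(x−vt)²/(4Dt)), with n_e·A the pore (flow) area.
Plume center vt = 0.109 × 467 = 50.903 m, so the well at 25.5 m is 25.403 m upgradient of the peak.
√(4πDt) = 50.47 m, giving peak height M/(n_e·A·√(4πDt)) = 15.7/(0.24 × 101 × 50.47) = 0.01283 kg/m³.
(x−vt)²/(4Dt) = (-25.403)²/(4 × 0.434 × 467) = 0.7960; exp(−0.7960) = 0.4511.
C = 0.01283 × 0.4511 = 0.00579 kg/m³.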